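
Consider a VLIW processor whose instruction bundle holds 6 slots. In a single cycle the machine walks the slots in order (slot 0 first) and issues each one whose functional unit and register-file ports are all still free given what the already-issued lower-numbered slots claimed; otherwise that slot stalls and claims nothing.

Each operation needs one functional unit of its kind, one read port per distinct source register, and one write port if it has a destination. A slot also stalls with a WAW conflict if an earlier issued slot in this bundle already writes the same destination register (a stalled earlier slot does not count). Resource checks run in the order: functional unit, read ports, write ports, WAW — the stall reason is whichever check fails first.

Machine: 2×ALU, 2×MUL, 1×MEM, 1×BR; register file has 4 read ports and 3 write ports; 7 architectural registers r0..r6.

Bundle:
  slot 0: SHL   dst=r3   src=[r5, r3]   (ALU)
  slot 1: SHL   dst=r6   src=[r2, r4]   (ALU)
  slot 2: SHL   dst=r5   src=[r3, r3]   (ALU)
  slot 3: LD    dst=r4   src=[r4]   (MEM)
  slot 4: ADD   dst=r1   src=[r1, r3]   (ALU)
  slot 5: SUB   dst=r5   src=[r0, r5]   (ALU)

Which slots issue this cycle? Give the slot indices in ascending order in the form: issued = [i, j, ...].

issued = [0, 1]

slot 0 (ALU): ISSUE — free A1,Mu2,Ld1,B1 rp2 wp2
slot 1 (ALU): ISSUE — free A0,Mu2,Ld1,B1 rp0 wp1
slot 2 (ALU): stall FU — free A0,Mu2,Ld1,B1 rp0 wp1
slot 3 (MEM): stall RD_PORT — free A0,Mu2,Ld1,B1 rp0 wp1
slot 4 (ALU): stall FU — free A0,Mu2,Ld1,B1 rp0 wp1
slot 5 (ALU): stall FU — free A0,Mu2,Ld1,B1 rp0 wp1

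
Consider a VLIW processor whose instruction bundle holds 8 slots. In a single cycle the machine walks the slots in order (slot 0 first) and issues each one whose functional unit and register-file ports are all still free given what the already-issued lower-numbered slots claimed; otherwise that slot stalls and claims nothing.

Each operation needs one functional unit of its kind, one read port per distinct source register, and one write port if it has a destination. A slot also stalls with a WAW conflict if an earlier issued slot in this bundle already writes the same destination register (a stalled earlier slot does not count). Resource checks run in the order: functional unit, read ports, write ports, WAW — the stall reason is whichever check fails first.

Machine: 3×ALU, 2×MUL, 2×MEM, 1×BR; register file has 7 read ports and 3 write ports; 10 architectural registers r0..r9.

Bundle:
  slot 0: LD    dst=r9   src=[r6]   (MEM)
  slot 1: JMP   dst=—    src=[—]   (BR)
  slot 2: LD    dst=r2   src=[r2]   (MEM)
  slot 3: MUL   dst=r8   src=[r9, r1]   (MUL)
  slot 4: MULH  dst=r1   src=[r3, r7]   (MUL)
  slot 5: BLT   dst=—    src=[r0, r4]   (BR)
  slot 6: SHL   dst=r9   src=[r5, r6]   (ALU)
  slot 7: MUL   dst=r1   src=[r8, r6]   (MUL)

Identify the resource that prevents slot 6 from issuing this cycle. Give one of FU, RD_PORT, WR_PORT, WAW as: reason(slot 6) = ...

reason(slot 6) = WR_PORT

  0. MEM→r9 ⇒ go  {3A/2Mu/1Ld/1B | 6r 2w}
  1. BR ⇒ go  {3A/2Mu/1Ld/0B | 6r 2w}
  2. MEM→r2 ⇒ go  {3A/2Mu/0Ld/0B | 5r 1w}
  3. MUL→r8 ⇒ go  {3A/1Mu/0Ld/0B | 3r 0w}
  4. MUL→r1 ⇒ no(WR_PORT)  {3A/1Mu/0Ld/0B | 3r 0w}
  5. BR ⇒ no(FU)  {3A/1Mu/0Ld/0B | 3r 0w}
  6. ALU→r9 ⇒ no(WR_PORT)  {3A/1Mu/0Ld/0B | 3r 0w}
  7. MUL→r1 ⇒ no(WR_PORT)  {3A/1Mu/0Ld/0B | 3r 0w}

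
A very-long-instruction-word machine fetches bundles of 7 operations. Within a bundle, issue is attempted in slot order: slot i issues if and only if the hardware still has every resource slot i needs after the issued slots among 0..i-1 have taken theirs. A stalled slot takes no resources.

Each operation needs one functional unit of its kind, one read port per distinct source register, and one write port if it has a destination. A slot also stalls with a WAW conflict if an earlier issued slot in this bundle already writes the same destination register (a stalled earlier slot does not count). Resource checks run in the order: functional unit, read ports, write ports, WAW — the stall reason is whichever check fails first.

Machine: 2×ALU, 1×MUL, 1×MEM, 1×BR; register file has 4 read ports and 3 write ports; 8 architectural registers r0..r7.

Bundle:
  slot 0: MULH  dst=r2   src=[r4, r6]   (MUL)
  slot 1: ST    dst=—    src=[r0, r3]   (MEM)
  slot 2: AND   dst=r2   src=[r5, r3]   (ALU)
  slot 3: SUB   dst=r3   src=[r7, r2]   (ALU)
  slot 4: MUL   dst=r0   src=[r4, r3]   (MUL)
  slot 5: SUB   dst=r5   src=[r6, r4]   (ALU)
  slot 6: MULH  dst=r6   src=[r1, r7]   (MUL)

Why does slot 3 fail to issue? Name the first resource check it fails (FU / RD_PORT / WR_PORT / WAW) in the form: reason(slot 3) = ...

reason(slot 3) = RD_PORT

slot 0 (MUL): ISSUE — free A2,Mu0,Ld1,B1 rp2 wp2
slot 1 (MEM): ISSUE — free A2,Mu0,Ld0,B1 rp0 wp2
slot 2 (ALU): stall RD_PORT — free A2,Mu0,Ld0,B1 rp0 wp2
slot 3 (ALU): stall RD_PORT — free A2,Mu0,Ld0,B1 rp0 wp2
slot 4 (MUL): stall FU — free A2,Mu0,Ld0,B1 rp0 wp2
slot 5 (ALU): stall RD_PORT — free A2,Mu0,Ld0,B1 rp0 wp2
slot 6 (MUL): stall FU — free A2,Mu0,Ld0,B1 rp0 wp2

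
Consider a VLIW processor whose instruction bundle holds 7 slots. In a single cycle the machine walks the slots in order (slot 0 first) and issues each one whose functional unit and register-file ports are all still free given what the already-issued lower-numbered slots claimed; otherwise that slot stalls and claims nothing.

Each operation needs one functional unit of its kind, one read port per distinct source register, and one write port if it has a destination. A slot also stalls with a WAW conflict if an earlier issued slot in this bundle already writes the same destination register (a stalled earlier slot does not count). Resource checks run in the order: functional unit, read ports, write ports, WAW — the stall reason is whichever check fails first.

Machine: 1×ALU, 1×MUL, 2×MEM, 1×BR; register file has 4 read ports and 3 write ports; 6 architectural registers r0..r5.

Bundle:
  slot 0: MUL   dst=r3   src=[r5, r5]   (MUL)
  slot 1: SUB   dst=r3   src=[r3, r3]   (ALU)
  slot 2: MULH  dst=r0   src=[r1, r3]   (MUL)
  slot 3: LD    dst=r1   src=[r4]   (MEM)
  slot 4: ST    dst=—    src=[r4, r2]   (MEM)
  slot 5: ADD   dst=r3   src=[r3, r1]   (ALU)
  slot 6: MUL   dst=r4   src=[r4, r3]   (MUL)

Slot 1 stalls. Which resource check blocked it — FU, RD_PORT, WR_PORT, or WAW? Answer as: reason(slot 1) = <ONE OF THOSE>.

[0] MUL needs rd=1 wr=1: ok; after: ALU=1 MUL=0 MEM=2 BR=1, R=3, W=2
[1] ALU needs rd=1 wr=1: WAW; after: ALU=1 MUL=0 MEM=2 BR=1, R=3, W=2
[2] MUL needs rd=2 wr=1: FU; after: ALU=1 MUL=0 MEM=2 BR=1, R=3, W=2
[3] MEM needs rd=1 wr=1: ok; after: ALU=1 MUL=0 MEM=1 BR=1, R=2, W=1
[4] MEM needs rd=2 wr=0: ok; after: ALU=1 MUL=0 MEM=0 BR=1, R=0, W=1
[5] ALU needs rd=2 wr=1: RD_PORT; after: ALU=1 MUL=0 MEM=0 BR=1, R=0, W=1
[6] MUL needs rd=2 wr=1: FU; after: ALU=1 MUL=0 MEM=0 BR=1, R=0, W=1

reason(slot 1) = WAW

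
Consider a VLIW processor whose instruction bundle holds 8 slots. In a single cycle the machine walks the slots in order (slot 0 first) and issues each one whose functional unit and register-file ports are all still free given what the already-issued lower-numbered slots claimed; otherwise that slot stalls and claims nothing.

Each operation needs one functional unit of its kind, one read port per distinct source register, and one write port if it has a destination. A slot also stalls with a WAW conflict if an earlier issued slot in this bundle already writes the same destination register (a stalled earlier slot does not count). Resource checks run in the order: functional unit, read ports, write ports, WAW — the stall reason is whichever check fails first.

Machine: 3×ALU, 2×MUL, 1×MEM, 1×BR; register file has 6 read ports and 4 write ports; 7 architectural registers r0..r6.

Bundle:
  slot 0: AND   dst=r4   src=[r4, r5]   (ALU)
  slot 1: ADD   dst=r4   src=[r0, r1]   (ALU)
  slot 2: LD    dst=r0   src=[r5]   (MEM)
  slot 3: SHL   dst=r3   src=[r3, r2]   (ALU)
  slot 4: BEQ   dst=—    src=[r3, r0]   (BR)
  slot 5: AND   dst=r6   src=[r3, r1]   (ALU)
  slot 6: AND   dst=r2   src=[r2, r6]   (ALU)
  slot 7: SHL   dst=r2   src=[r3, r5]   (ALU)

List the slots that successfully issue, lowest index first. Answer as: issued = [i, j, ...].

#0 ALU src=r4,r5 dispatched  <A:2 Mu:2 Ld:1 B:1 rd:4 wr:3>
#1 ALU src=r0,r1 held:WAW  <A:2 Mu:2 Ld:1 B:1 rd:4 wr:3>
#2 MEM src=r5 dispatched  <A:2 Mu:2 Ld:0 B:1 rd:3 wr:2>
#3 ALU src=r3,r2 dispatched  <A:1 Mu:2 Ld:0 B:1 rd:1 wr:1>
#4 BR src=r3,r0 held:RD_PORT  <A:1 Mu:2 Ld:0 B:1 rd:1 wr:1>
#5 ALU src=r3,r1 held:RD_PORT  <A:1 Mu:2 Ld:0 B:1 rd:1 wr:1>
#6 ALU src=r2,r6 held:RD_PORT  <A:1 Mu:2 Ld:0 B:1 rd:1 wr:1>
#7 ALU src=r3,r5 held:RD_PORT  <A:1 Mu:2 Ld:0 B:1 rd:1 wr:1>

issued = [0, 2, 3]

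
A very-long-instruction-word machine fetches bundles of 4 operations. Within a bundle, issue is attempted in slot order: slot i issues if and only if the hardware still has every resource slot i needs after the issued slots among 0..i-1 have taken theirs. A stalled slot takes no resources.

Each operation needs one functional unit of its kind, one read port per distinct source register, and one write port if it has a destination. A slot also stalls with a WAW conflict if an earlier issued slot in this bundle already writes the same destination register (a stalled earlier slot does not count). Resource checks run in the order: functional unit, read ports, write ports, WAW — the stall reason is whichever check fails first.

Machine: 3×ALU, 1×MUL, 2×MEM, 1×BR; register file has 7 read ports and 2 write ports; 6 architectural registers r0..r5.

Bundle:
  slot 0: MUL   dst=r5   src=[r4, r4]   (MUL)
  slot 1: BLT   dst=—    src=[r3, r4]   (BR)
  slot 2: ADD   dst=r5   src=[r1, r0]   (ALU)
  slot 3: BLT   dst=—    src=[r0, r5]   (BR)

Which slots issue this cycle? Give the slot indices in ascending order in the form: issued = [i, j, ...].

issued = [0, 1]

slot 0 (MUL): ISSUE — free A3,Mu0,Ld2,B1 rp6 wp1
slot 1 (BR): ISSUE — free A3,Mu0,Ld2,B0 rp4 wp1
slot 2 (ALU): stall WAW — free A3,Mu0,Ld2,B0 rp4 wp1
slot 3 (BR): stall FU — free A3,Mu0,Ld2,B0 rp4 wp1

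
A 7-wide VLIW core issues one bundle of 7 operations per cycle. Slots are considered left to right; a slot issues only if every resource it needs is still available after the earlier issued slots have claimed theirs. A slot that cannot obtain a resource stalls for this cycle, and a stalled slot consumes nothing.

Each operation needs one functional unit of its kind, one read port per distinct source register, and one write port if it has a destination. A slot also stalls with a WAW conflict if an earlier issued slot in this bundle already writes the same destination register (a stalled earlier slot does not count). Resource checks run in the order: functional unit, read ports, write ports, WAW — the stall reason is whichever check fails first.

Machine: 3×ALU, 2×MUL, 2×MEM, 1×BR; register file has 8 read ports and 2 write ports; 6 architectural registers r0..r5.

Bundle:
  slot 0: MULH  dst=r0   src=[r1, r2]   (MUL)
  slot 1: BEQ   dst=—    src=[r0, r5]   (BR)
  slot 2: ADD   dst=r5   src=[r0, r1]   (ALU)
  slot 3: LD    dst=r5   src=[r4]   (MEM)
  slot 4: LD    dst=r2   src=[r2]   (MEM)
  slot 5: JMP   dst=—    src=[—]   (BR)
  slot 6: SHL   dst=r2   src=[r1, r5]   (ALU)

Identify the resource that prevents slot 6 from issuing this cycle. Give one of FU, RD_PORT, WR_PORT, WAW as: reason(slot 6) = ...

#0 MUL src=r1,r2 dispatched  <A:3 Mu:1 Ld:2 B:1 rd:6 wr:1>
#1 BR src=r0,r5 dispatched  <A:3 Mu:1 Ld:2 B:0 rd:4 wr:1>
#2 ALU src=r0,r1 dispatched  <A:2 Mu:1 Ld:2 B:0 rd:2 wr:0>
#3 MEM src=r4 held:WR_PORT  <A:2 Mu:1 Ld:2 B:0 rd:2 wr:0>
#4 MEM src=r2 held:WR_PORT  <A:2 Mu:1 Ld:2 B:0 rd:2 wr:0>
#5 BR src=- held:FU  <A:2 Mu:1 Ld:2 B:0 rd:2 wr:0>
#6 ALU src=r1,r5 held:WR_PORT  <A:2 Mu:1 Ld:2 B:0 rd:2 wr:0>

reason(slot 6) = WR_PORT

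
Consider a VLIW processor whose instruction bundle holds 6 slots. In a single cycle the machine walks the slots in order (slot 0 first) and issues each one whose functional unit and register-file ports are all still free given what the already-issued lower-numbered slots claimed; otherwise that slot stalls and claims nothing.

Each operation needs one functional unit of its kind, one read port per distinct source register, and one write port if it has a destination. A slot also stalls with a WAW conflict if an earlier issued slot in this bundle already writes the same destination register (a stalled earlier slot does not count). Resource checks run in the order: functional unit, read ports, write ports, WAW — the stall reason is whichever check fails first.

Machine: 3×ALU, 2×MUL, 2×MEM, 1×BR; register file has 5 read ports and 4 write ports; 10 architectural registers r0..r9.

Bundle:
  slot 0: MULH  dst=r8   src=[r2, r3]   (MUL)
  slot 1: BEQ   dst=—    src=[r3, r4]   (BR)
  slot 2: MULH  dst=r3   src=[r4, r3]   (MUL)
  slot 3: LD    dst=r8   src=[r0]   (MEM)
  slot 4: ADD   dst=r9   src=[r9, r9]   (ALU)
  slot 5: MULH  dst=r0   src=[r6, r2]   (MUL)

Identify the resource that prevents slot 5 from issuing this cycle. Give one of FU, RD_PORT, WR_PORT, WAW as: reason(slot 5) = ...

reason(slot 5) = RD_PORT

[0] MUL needs rd=2 wr=1: ok; after: ALU=3 MUL=1 MEM=2 BR=1, R=3, W=3
[1] BR needs rd=2 wr=0: ok; after: ALU=3 MUL=1 MEM=2 BR=0, R=1, W=3
[2] MUL needs rd=2 wr=1: RD_PORT; after: ALU=3 MUL=1 MEM=2 BR=0, R=1, W=3
[3] MEM needs rd=1 wr=1: WAW; after: ALU=3 MUL=1 MEM=2 BR=0, R=1, W=3
[4] ALU needs rd=1 wr=1: ok; after: ALU=2 MUL=1 MEM=2 BR=0, R=0, W=2
[5] MUL needs rd=2 wr=1: RD_PORT; after: ALU=2 MUL=1 MEM=2 BR=0, R=0, W=2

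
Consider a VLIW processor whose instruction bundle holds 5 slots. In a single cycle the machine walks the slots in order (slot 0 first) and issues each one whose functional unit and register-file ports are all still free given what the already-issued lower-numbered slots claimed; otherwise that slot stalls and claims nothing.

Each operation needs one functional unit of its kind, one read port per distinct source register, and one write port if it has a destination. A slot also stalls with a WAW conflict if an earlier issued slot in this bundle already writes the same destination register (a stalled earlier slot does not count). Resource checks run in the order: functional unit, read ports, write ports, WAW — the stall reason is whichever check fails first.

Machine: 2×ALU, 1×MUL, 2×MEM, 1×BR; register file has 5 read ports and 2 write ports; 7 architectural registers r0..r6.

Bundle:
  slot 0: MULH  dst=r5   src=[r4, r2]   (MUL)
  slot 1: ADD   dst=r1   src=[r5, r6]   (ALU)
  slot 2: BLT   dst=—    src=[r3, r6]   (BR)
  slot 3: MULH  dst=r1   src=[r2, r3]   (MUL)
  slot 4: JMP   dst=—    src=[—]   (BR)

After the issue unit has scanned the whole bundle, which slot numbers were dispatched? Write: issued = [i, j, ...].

#0 MUL src=r4,r2 dispatched  <A:2 Mu:0 Ld:2 B:1 rd:3 wr:1>
#1 ALU src=r5,r6 dispatched  <A:1 Mu:0 Ld:2 B:1 rd:1 wr:0>
#2 BR src=r3,r6 held:RD_PORT  <A:1 Mu:0 Ld:2 B:1 rd:1 wr:0>
#3 MUL src=r2,r3 held:FU  <A:1 Mu:0 Ld:2 B:1 rd:1 wr:0>
#4 BR src=- dispatched  <A:1 Mu:0 Ld:2 B:0 rd:1 wr:0>

issued = [0, 1, 4]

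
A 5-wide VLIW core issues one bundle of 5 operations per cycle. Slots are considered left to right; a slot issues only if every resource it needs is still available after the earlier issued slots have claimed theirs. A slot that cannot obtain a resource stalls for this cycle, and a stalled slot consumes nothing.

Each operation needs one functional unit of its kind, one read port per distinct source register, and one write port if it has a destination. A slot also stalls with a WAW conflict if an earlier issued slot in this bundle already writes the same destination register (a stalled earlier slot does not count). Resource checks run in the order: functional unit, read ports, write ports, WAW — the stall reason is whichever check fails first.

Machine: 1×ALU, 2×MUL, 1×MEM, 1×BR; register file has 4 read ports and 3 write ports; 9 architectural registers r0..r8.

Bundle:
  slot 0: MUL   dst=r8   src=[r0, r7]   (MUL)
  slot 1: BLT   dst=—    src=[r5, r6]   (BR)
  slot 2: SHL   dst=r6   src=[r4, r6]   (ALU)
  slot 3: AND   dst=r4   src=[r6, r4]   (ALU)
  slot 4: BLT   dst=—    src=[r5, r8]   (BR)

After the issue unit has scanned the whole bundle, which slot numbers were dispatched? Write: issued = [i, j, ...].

issued = [0, 1]

(0) want 1×MUL +2rd +1wr — yes → AL1|MU1|ME1|BR1|rd2|wr2
(1) want 1×BR +2rd +0wr — yes → AL1|MU1|ME1|BR0|rd0|wr2
(2) want 1×ALU +2rd +1wr — RD_PORT → AL1|MU1|ME1|BR0|rd0|wr2
(3) want 1×ALU +2rd +1wr — RD_PORT → AL1|MU1|ME1|BR0|rd0|wr2
(4) want 1×BR +2rd +0wr — FU → AL1|MU1|ME1|BR0|rd0|wr2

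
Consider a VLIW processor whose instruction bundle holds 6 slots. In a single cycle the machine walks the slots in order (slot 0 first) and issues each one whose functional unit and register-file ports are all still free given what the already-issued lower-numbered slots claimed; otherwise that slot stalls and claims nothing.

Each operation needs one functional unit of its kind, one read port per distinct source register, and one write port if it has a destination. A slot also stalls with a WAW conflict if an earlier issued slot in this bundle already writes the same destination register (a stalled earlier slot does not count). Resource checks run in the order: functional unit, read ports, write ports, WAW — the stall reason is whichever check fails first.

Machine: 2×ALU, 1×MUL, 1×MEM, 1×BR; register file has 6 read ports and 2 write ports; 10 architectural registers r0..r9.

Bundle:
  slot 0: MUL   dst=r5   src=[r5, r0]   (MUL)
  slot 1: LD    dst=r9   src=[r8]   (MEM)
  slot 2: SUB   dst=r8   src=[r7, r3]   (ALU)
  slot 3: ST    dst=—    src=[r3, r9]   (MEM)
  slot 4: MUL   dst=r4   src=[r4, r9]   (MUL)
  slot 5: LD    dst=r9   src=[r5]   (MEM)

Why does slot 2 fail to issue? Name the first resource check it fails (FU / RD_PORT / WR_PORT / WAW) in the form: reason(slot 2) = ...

slot 0 (MUL): ISSUE — free A2,Mu0,Ld1,B1 rp4 wp1
slot 1 (MEM): ISSUE — free A2,Mu0,Ld0,B1 rp3 wp0
slot 2 (ALU): stall WR_PORT — free A2,Mu0,Ld0,B1 rp3 wp0
slot 3 (MEM): stall FU — free A2,Mu0,Ld0,B1 rp3 wp0
slot 4 (MUL): stall FU — free A2,Mu0,Ld0,B1 rp3 wp0
slot 5 (MEM): stall FU — free A2,Mu0,Ld0,B1 rp3 wp0

reason(slot 2) = WR_PORT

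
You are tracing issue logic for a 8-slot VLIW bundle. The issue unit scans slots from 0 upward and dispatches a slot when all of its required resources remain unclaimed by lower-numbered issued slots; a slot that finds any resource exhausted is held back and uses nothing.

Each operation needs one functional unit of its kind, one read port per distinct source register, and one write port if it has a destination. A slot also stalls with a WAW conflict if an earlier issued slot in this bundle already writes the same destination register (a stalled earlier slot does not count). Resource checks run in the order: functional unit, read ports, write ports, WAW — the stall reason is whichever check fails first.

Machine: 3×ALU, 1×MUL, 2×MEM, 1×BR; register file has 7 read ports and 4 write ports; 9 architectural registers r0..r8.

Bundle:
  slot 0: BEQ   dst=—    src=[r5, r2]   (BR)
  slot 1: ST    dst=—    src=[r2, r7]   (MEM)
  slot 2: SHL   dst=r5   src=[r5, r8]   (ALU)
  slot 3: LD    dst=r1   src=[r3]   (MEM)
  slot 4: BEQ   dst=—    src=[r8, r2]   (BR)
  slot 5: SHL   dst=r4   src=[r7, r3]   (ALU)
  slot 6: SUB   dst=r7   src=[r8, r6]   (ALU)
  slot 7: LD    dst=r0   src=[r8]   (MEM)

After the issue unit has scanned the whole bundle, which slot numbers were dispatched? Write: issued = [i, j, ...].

[0] BR needs rd=2 wr=0: ok; after: ALU=3 MUL=1 MEM=2 BR=0, R=5, W=4
[1] MEM needs rd=2 wr=0: ok; after: ALU=3 MUL=1 MEM=1 BR=0, R=3, W=4
[2] ALU needs rd=2 wr=1: ok; after: ALU=2 MUL=1 MEM=1 BR=0, R=1, W=3
[3] MEM needs rd=1 wr=1: ok; after: ALU=2 MUL=1 MEM=0 BR=0, R=0, W=2
[4] BR needs rd=2 wr=0: FU; after: ALU=2 MUL=1 MEM=0 BR=0, R=0, W=2
[5] ALU needs rd=2 wr=1: RD_PORT; after: ALU=2 MUL=1 MEM=0 BR=0, R=0, W=2
[6] ALU needs rd=2 wr=1: RD_PORT; after: ALU=2 MUL=1 MEM=0 BR=0, R=0, W=2
[7] MEM needs rd=1 wr=1: FU; after: ALU=2 MUL=1 MEM=0 BR=0, R=0, W=2

issued = [0, 1, 2, 3]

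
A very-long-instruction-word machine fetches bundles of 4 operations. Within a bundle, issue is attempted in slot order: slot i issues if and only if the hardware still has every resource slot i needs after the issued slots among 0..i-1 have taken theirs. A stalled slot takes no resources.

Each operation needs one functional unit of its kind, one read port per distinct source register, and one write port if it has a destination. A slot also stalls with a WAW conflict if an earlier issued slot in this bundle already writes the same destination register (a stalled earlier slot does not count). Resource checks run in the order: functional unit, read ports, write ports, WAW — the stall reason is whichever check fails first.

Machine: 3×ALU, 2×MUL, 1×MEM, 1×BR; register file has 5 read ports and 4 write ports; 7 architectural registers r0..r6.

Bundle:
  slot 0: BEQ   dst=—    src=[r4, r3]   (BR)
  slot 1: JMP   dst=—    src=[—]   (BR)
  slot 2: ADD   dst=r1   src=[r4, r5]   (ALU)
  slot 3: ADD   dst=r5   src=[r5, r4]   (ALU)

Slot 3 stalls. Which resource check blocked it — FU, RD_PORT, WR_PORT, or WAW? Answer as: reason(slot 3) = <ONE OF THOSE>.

slot 0 (BR): ISSUE — free A3,Mu2,Ld1,B0 rp3 wp4
slot 1 (BR): stall FU — free A3,Mu2,Ld1,B0 rp3 wp4
slot 2 (ALU): ISSUE — free A2,Mu2,Ld1,B0 rp1 wp3
slot 3 (ALU): stall RD_PORT — free A2,Mu2,Ld1,B0 rp1 wp3

reason(slot 3) = RD_PORT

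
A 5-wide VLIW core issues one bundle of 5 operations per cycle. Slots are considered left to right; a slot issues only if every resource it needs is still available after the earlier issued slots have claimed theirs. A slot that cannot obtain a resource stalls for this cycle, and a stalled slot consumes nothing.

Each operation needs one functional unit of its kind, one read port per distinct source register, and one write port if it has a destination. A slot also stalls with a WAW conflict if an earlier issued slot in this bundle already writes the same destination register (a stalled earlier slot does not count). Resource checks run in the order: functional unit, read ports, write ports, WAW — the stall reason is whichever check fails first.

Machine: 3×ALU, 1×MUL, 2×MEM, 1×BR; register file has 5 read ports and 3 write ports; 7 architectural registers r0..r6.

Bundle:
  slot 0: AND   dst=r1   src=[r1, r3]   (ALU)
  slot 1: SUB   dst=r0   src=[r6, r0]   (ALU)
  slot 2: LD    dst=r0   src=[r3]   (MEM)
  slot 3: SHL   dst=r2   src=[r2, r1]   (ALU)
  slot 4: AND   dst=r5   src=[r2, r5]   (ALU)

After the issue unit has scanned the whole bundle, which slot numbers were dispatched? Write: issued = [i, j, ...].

issued = [0, 1]

[0] ALU needs rd=2 wr=1: ok; after: ALU=2 MUL=1 MEM=2 BR=1, R=3, W=2
[1] ALU needs rd=2 wr=1: ok; after: ALU=1 MUL=1 MEM=2 BR=1, R=1, W=1
[2] MEM needs rd=1 wr=1: WAW; after: ALU=1 MUL=1 MEM=2 BR=1, R=1, W=1
[3] ALU needs rd=2 wr=1: RD_PORT; after: ALU=1 MUL=1 MEM=2 BR=1, R=1, W=1
[4] ALU needs rd=2 wr=1: RD_PORT; after: ALU=1 MUL=1 MEM=2 BR=1, R=1, W=1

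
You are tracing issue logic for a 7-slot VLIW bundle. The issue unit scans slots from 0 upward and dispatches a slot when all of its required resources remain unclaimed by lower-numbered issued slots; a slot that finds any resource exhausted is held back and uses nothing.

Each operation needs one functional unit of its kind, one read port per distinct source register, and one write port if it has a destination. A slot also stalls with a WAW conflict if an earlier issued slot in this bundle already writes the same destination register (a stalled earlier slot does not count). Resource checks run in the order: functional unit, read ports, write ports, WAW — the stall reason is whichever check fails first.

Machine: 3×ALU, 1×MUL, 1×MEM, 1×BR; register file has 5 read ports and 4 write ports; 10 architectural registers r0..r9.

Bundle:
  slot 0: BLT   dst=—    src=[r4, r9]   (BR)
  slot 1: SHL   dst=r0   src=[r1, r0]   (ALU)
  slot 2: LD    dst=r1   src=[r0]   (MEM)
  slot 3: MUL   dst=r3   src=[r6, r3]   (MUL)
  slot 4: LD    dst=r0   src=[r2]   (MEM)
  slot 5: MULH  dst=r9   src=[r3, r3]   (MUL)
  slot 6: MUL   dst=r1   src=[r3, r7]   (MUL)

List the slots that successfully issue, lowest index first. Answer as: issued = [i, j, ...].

issued = [0, 1, 2]

  0. BR ⇒ go  {3A/1Mu/1Ld/0B | 3r 4w}
  1. ALU→r0 ⇒ go  {2A/1Mu/1Ld/0B | 1r 3w}
  2. MEM→r1 ⇒ go  {2A/1Mu/0Ld/0B | 0r 2w}
  3. MUL→r3 ⇒ no(RD_PORT)  {2A/1Mu/0Ld/0B | 0r 2w}
  4. MEM→r0 ⇒ no(FU)  {2A/1Mu/0Ld/0B | 0r 2w}
  5. MUL→r9 ⇒ no(RD_PORT)  {2A/1Mu/0Ld/0B | 0r 2w}
  6. MUL→r1 ⇒ no(RD_PORT)  {2A/1Mu/0Ld/0B | 0r 2w}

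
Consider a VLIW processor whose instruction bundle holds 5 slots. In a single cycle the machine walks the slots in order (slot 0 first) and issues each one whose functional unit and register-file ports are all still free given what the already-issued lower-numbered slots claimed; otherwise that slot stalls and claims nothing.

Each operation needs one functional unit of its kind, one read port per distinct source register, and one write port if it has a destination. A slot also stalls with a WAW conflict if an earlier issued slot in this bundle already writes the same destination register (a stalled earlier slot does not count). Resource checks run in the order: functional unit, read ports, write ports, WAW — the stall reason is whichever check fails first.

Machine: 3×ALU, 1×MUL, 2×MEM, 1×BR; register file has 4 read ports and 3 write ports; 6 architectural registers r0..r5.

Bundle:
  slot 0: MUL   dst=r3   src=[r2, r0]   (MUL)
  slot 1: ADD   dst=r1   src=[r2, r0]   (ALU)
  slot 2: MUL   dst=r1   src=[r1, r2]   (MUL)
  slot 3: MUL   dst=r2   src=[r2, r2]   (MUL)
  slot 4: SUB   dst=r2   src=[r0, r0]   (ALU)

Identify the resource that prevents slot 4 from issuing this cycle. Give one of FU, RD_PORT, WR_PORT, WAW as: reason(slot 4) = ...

reason(slot 4) = RD_PORT

(0) want 1×MUL +2rd +1wr — yes → AL3|MU0|ME2|BR1|rd2|wr2
(1) want 1×ALU +2rd +1wr — yes → AL2|MU0|ME2|BR1|rd0|wr1
(2) want 1×MUL +2rd +1wr — FU → AL2|MU0|ME2|BR1|rd0|wr1
(3) want 1×MUL +1rd +1wr — FU → AL2|MU0|ME2|BR1|rd0|wr1
(4) want 1×ALU +1rd +1wr — RD_PORT → AL2|MU0|ME2|BR1|rd0|wr1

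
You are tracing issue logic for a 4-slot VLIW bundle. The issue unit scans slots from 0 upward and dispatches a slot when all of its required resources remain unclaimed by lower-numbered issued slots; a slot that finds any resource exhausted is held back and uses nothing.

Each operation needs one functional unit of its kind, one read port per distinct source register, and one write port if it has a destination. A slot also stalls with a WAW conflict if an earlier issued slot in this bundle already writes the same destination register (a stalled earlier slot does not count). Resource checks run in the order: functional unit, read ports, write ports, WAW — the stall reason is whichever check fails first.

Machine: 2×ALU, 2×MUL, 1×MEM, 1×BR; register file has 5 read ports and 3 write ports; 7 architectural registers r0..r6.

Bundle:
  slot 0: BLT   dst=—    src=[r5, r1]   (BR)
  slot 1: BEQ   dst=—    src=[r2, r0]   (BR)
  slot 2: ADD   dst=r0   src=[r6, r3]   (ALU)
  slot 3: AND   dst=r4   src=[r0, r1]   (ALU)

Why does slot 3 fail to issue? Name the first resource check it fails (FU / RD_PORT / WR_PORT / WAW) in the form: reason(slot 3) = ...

reason(slot 3) = RD_PORT

[0] BR needs rd=2 wr=0: ok; after: ALU=2 MUL=2 MEM=1 BR=0, R=3, W=3
[1] BR needs rd=2 wr=0: FU; after: ALU=2 MUL=2 MEM=1 BR=0, R=3, W=3
[2] ALU needs rd=2 wr=1: ok; after: ALU=1 MUL=2 MEM=1 BR=0, R=1, W=2
[3] ALU needs rd=2 wr=1: RD_PORT; after: ALU=1 MUL=2 MEM=1 BR=0, R=1, W=2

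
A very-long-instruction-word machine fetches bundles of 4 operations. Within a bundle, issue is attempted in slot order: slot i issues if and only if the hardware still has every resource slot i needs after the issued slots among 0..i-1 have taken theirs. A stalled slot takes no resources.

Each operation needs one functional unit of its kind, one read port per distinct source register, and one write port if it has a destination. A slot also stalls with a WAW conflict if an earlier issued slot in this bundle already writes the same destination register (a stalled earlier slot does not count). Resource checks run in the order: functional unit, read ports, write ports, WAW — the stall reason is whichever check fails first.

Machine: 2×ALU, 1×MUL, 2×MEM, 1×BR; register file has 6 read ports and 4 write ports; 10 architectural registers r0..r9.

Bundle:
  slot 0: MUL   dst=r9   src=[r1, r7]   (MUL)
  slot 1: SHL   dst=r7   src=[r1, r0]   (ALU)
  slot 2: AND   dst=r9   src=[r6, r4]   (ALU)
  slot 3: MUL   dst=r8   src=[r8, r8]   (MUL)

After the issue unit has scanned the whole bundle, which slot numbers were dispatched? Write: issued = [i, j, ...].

(0) want 1×MUL +2rd +1wr — yes → AL2|MU0|ME2|BR1|rd4|wr3
(1) want 1×ALU +2rd +1wr — yes → AL1|MU0|ME2|BR1|rd2|wr2
(2) want 1×ALU +2rd +1wr — WAW → AL1|MU0|ME2|BR1|rd2|wr2
(3) want 1×MUL +1rd +1wr — FU → AL1|MU0|ME2|BR1|rd2|wr2

issued = [0, 1]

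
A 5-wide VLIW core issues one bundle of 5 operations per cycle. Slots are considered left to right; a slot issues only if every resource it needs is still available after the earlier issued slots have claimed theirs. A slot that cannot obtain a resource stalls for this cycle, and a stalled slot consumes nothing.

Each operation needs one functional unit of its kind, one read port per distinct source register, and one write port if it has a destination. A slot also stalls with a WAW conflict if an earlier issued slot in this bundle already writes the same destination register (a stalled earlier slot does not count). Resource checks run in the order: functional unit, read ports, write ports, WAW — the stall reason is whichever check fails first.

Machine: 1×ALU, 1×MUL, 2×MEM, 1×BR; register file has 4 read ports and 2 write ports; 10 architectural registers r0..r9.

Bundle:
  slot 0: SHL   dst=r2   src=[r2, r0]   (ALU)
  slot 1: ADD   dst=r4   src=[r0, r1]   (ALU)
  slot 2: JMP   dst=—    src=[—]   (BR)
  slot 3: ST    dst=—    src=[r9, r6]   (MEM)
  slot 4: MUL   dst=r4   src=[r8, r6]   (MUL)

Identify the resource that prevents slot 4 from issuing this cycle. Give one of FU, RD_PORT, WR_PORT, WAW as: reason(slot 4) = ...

slot 0 (ALU): ISSUE — free A0,Mu1,Ld2,B1 rp2 wp1
slot 1 (ALU): stall FU — free A0,Mu1,Ld2,B1 rp2 wp1
slot 2 (BR): ISSUE — free A0,Mu1,Ld2,B0 rp2 wp1
slot 3 (MEM): ISSUE — free A0,Mu1,Ld1,B0 rp0 wp1
slot 4 (MUL): stall RD_PORT — free A0,Mu1,Ld1,B0 rp0 wp1

reason(slot 4) = RD_PORT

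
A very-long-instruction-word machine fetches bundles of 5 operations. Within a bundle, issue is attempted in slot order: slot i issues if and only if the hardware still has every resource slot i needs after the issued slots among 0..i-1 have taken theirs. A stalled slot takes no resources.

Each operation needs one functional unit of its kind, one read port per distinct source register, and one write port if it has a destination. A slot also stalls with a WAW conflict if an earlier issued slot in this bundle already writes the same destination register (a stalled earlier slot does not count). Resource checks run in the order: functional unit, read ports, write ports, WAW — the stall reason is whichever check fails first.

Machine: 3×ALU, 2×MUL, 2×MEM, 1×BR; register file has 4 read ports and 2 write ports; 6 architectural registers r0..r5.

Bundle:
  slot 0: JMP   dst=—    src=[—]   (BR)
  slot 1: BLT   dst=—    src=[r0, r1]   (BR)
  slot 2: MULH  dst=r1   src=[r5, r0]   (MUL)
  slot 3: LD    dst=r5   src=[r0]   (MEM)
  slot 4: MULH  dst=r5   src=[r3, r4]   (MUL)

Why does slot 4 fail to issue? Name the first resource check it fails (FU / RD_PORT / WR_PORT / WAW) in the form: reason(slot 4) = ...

[0] BR needs rd=0 wr=0: ok; after: ALU=3 MUL=2 MEM=2 BR=0, R=4, W=2
[1] BR needs rd=2 wr=0: FU; after: ALU=3 MUL=2 MEM=2 BR=0, R=4, W=2
[2] MUL needs rd=2 wr=1: ok; after: ALU=3 MUL=1 MEM=2 BR=0, R=2, W=1
[3] MEM needs rd=1 wr=1: ok; after: ALU=3 MUL=1 MEM=1 BR=0, R=1, W=0
[4] MUL needs rd=2 wr=1: RD_PORT; after: ALU=3 MUL=1 MEM=1 BR=0, R=1, W=0

reason(slot 4) = RD_PORT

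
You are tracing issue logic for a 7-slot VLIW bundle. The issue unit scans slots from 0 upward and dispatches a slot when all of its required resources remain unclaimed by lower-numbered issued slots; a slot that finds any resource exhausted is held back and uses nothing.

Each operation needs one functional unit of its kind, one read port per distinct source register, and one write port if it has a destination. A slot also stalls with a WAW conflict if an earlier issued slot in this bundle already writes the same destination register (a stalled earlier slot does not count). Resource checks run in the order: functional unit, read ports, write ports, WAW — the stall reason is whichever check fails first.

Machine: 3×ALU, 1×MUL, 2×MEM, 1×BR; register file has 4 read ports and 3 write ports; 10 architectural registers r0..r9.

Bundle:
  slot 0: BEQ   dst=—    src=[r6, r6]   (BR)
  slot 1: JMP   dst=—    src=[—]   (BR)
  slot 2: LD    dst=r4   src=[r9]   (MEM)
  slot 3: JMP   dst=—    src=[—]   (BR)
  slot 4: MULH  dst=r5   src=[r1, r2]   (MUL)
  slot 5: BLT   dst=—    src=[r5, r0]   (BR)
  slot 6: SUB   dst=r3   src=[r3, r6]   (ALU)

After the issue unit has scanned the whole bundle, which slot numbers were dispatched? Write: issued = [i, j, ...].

issued = [0, 2, 4]

  0. BR ⇒ go  {3A/1Mu/2Ld/0B | 3r 3w}
  1. BR ⇒ no(FU)  {3A/1Mu/2Ld/0B | 3r 3w}
  2. MEM→r4 ⇒ go  {3A/1Mu/1Ld/0B | 2r 2w}
  3. BR ⇒ no(FU)  {3A/1Mu/1Ld/0B | 2r 2w}
  4. MUL→r5 ⇒ go  {3A/0Mu/1Ld/0B | 0r 1w}
  5. BR ⇒ no(FU)  {3A/0Mu/1Ld/0B | 0r 1w}
  6. ALU→r3 ⇒ no(RD_PORT)  {3A/0Mu/1Ld/0B | 0r 1w}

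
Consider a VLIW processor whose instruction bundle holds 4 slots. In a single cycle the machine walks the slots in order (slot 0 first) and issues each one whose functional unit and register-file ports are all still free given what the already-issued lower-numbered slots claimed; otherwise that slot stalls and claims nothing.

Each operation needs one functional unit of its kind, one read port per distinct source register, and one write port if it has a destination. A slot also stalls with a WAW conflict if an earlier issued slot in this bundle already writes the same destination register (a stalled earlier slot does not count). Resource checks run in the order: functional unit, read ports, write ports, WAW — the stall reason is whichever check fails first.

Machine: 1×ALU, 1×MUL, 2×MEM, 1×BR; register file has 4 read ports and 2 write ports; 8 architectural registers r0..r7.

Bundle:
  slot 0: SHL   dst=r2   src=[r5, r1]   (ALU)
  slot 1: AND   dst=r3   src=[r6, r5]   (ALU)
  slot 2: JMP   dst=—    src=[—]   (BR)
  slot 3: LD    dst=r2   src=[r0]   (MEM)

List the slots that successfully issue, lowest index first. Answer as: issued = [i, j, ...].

  0. ALU→r2 ⇒ go  {0A/1Mu/2Ld/1B | 2r 1w}
  1. ALU→r3 ⇒ no(FU)  {0A/1Mu/2Ld/1B | 2r 1w}
  2. BR ⇒ go  {0A/1Mu/2Ld/0B | 2r 1w}
  3. MEM→r2 ⇒ no(WAW)  {0A/1Mu/2Ld/0B | 2r 1w}

issued = [0, 2]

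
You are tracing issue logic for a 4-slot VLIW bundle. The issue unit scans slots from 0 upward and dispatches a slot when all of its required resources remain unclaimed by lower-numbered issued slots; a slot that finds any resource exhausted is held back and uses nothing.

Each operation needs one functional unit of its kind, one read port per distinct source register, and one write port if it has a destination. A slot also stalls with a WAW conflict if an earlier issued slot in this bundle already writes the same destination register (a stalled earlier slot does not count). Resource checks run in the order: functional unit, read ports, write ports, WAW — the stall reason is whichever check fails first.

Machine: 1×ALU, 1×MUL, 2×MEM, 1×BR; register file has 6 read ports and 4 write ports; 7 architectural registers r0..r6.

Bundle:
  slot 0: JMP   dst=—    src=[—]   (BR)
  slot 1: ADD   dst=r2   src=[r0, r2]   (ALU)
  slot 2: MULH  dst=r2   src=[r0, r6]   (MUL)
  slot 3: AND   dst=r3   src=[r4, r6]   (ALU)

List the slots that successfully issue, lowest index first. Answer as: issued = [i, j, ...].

issued = [0, 1]

[0] BR needs rd=0 wr=0: ok; after: ALU=1 MUL=1 MEM=2 BR=0, R=6, W=4
[1] ALU needs rd=2 wr=1: ok; after: ALU=0 MUL=1 MEM=2 BR=0, R=4, W=3
[2] MUL needs rd=2 wr=1: WAW; after: ALU=0 MUL=1 MEM=2 BR=0, R=4, W=3
[3] ALU needs rd=2 wr=1: FU; after: ALU=0 MUL=1 MEM=2 BR=0, R=4, W=3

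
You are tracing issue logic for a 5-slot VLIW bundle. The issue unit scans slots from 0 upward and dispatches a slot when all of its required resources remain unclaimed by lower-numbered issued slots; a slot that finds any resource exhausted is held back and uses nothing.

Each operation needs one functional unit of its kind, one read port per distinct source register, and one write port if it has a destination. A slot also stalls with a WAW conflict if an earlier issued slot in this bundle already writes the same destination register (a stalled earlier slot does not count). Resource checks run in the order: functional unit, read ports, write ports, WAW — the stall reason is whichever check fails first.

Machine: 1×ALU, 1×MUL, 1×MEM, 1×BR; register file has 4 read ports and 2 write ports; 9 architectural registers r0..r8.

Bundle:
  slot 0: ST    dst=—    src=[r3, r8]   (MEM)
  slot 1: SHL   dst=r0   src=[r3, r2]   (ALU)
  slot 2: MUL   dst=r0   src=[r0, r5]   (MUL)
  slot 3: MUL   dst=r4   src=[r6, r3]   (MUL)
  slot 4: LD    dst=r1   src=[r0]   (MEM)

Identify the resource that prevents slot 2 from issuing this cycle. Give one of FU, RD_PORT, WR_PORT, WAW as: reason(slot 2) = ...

[0] MEM needs rd=2 wr=0: ok; after: ALU=1 MUL=1 MEM=0 BR=1, R=2, W=2
[1] ALU needs rd=2 wr=1: ok; after: ALU=0 MUL=1 MEM=0 BR=1, R=0, W=1
[2] MUL needs rd=2 wr=1: RD_PORT; after: ALU=0 MUL=1 MEM=0 BR=1, R=0, W=1
[3] MUL needs rd=2 wr=1: RD_PORT; after: ALU=0 MUL=1 MEM=0 BR=1, R=0, W=1
[4] MEM needs rd=1 wr=1: FU; after: ALU=0 MUL=1 MEM=0 BR=1, R=0, W=1

reason(slot 2) = RD_PORT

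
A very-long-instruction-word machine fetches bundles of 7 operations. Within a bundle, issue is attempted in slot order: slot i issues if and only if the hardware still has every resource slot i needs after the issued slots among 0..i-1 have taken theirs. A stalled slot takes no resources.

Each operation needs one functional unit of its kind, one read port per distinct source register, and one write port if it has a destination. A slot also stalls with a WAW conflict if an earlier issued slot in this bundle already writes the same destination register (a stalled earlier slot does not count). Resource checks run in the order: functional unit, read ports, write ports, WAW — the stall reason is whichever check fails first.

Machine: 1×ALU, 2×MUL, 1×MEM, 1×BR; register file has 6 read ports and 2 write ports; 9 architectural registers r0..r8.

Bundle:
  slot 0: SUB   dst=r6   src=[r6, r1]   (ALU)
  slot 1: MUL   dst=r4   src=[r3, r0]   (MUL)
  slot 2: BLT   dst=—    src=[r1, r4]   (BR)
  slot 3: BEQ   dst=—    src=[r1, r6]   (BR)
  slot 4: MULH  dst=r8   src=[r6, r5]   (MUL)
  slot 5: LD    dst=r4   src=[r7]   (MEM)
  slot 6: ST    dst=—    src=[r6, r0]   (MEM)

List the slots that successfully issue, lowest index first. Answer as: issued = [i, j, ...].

issued = [0, 1, 2]

slot 0 (ALU): ISSUE — free A0,Mu2,Ld1,B1 rp4 wp1
slot 1 (MUL): ISSUE — free A0,Mu1,Ld1,B1 rp2 wp0
slot 2 (BR): ISSUE — free A0,Mu1,Ld1,B0 rp0 wp0
slot 3 (BR): stall FU — free A0,Mu1,Ld1,B0 rp0 wp0
slot 4 (MUL): stall RD_PORT — free A0,Mu1,Ld1,B0 rp0 wp0
slot 5 (MEM): stall RD_PORT — free A0,Mu1,Ld1,B0 rp0 wp0
slot 6 (MEM): stall RD_PORT — free A0,Mu1,Ld1,B0 rp0 wp0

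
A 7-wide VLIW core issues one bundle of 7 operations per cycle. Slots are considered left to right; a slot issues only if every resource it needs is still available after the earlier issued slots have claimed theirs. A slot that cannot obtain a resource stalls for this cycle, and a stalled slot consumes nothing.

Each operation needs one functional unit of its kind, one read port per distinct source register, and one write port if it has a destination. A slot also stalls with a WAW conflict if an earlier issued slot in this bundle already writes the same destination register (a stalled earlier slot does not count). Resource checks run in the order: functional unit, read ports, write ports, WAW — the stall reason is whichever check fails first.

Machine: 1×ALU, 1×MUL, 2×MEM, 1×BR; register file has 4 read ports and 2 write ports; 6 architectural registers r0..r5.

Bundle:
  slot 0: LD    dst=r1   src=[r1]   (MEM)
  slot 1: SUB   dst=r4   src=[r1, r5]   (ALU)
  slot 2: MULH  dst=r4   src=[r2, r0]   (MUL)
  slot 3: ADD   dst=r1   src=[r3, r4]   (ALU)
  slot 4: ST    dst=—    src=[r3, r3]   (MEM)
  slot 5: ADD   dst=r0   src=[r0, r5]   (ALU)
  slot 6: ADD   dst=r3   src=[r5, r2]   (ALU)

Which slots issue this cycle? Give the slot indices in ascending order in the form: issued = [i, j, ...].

slot 0 (MEM): ISSUE — free A1,Mu1,Ld1,B1 rp3 wp1
slot 1 (ALU): ISSUE — free A0,Mu1,Ld1,B1 rp1 wp0
slot 2 (MUL): stall RD_PORT — free A0,Mu1,Ld1,B1 rp1 wp0
slot 3 (ALU): stall FU — free A0,Mu1,Ld1,B1 rp1 wp0
slot 4 (MEM): ISSUE — free A0,Mu1,Ld0,B1 rp0 wp0
slot 5 (ALU): stall FU — free A0,Mu1,Ld0,B1 rp0 wp0
slot 6 (ALU): stall FU — free A0,Mu1,Ld0,B1 rp0 wp0

issued = [0, 1, 4]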